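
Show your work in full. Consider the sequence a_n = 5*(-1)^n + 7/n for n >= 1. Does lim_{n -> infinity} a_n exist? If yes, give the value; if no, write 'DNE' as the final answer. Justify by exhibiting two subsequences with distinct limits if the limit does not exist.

Examine the behaviour of a_n along subsequences.
a_{2k} = 5 + 7/(2k) -> 5. a_{2k+1} = -5 + 7/(2k+1) -> -5.
Since these two subsequential limits are 5 and -5, distinct, the full sequence cannot converge (a convergent sequence has all subsequences tending to the same limit). So lim a_n does not exist.

DNE


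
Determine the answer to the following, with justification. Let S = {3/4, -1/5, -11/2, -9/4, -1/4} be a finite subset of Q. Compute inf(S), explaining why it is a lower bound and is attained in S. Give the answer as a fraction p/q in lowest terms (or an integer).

S is finite, so inf(S) = min(S).
Sorted increasing:
-11/2, -9/4, -1/4, -1/5, 3/4
The extremum is -11/2.
For every x in S, x >= -11/2. And -11/2 is in S, so it is attained.
Therefore inf(S) = -11/2.

-11/2


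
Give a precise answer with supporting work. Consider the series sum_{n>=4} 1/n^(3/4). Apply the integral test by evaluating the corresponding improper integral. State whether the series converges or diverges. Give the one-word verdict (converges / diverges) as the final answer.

Let f(x) = x^(-3/4). Then f is positive, continuous, and decreasing on [4, infinity), so the integral test applies.
Compute the improper integral int_{4}^infinity f(x) dx:
  antiderivative F(x) = 4*x^(1/4).
  As x -> infinity, F(x) -> infinity (since p = 3/4 < 1).
  So the integral diverges. By the integral test, the series diverges.

diverges


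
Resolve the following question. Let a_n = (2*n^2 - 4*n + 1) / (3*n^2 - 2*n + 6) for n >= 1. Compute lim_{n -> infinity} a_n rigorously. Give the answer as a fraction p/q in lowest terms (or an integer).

Divide numerator and denominator by n^2, the highest power:
numerator / n^2 = 2 - 4/n + n^(-2)
denominator / n^2 = 3 - 2/n + 6/n^2
As n -> infinity, all terms of the form c/n^k (k >= 1) tend to 0.
So numerator / n^2 -> 2 and denominator / n^2 -> 3.
Therefore lim a_n = 2/3.

2/3


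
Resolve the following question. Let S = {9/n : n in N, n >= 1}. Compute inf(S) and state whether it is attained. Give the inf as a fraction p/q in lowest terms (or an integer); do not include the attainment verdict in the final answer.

Analysis:
- Values: 9, 9/2, 3, 9/4, ... strictly decreasing.
- The maximum is 9 (n=1); sup = 9 (attained).
- The set is bounded below by 0; 9/n -> 0 so 0 is the greatest lower bound.
- 0 is not in the set, so inf = 0 is not attained.
Conclusion: inf(S) = 0, not attained in S.

0


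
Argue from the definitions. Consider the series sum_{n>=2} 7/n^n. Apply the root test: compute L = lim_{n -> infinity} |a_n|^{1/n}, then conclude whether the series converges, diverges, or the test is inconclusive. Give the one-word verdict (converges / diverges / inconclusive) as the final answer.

Let a_n denote the general term. Form |a_n|^(1/n) and simplify:
|a_n|^(1/n) = 7^(1/n)/n
Take the limit as n -> infinity: L = 0.
Since L = 0 < 1, the root test implies convergence.

converges


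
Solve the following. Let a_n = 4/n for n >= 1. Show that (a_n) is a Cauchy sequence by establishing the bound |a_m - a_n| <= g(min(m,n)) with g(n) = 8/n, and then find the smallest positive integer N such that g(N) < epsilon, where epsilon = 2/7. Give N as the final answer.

For any m, n >= 1, by the triangle inequality:
|a_m - a_n| = |4/m - 4/n| <= 4*1/m + 4*1/n <= 8/min(m,n).
So g(n) = 8/n bounds the Cauchy difference. Since g(n) -> 0, (a_n) is Cauchy.
Now solve g(N) < 2/7: 8/N < 2/7 <=> N > 8 / (2/7) = 28.
The smallest integer strictly greater than 28 is N = 29.
Check: g(29) = 8/29 = 8/29 < 2/7; g(28) = 2/7 >= 2/7. So N = 29.

29


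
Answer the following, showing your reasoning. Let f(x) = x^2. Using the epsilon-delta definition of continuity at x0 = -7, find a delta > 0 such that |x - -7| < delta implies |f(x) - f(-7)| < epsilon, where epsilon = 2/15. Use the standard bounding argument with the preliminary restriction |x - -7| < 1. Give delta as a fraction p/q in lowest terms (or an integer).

Factor: |x^2 - (-7)^2| = |x - -7| * |x + -7|.
Impose |x - -7| < 1 first. Then |x + -7| = |(x - -7) + 2*(-7)| <= |x - -7| + 2*|-7| < 1 + 14 = 15.
So |x^2 - (-7)^2| < delta * 15.
We need delta * 15 <= 2/15, i.e. delta <= 2/15/15 = 2/225.
Since 2/225 < 1, this is tighter than 1; take delta = 2/225.
So delta = 2/225 works.

2/225


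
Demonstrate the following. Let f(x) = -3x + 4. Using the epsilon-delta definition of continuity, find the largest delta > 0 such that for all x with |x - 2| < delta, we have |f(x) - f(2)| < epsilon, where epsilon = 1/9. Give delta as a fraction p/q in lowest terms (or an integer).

We compute f(2) = -3*(2) + 4 = -2.
|f(x) - f(2)| = |-3x + 4 - (-2)| = |-3(x - 2)| = 3|x - 2|.
We need 3|x - 2| < 1/9, i.e. |x - 2| < 1/9 / 3 = 1/27.
So any delta <= 1/27 works. Conversely, if delta > 1/27, then x = 2 + 1/27 satisfies |x - 2| = 1/27 < delta but |f(x) - f(2)| = 3 * 1/27 = 1/9, which is not < 1/9; so no larger delta works.
Hence the largest such delta is 1/27.

1/27


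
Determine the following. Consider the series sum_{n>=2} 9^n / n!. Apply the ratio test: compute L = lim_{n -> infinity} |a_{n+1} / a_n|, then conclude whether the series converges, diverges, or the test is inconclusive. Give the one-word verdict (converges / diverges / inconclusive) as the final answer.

Let a_n denote the general term. Form the ratio a_{n+1}/a_n and simplify:
a_{n+1}/a_n = 9/(n + 1)
Take the limit as n -> infinity: L = 0.
Since L = 0 < 1, the ratio test implies the series converges.

converges


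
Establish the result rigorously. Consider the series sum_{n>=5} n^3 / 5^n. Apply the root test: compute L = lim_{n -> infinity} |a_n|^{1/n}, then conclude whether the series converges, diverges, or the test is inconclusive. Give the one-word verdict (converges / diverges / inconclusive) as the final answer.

Let a_n denote the general term. Form |a_n|^(1/n) and simplify:
|a_n|^(1/n) = n^(3/n)/5
Take the limit as n -> infinity: L = 1/5.
Since L = 1/5 < 1, the root test implies convergence.

converges


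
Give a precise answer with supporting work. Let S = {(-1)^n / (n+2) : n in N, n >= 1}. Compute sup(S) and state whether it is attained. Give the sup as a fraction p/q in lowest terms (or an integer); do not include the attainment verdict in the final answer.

Analysis:
- Values: -1/3, 1/4, -1/5, 1/6, -1/7, ...
- Positive terms (even n): 1/(2+2), 1/(4+2), ... decreasing -> max = 1/4 (n=2).
- Negative terms (odd n): -1/(1+2), -1/(3+2), ... increasing -> min = -1/3 (n=1).
- So sup = 1/4 (attained at n=2); inf = -1/3 (attained at n=1).
Conclusion: sup(S) = 1/4, attained in S.

1/4


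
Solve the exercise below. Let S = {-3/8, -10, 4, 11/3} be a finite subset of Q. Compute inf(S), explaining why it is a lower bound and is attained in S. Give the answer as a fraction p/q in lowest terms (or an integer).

S is finite, so inf(S) = min(S).
Sorted increasing:
-10, -3/8, 11/3, 4
The extremum is -10.
For every x in S, x >= -10. And -10 is in S, so it is attained.
Therefore inf(S) = -10.

-10


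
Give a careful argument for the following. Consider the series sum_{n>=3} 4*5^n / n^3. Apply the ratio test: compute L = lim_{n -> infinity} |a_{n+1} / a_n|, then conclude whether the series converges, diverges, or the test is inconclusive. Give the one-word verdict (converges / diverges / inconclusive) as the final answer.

Let a_n denote the general term. Form the ratio a_{n+1}/a_n and simplify:
a_{n+1}/a_n = 5*n^3/(n + 1)^3
Take the limit as n -> infinity: L = 5.
Since L = 5 > 1 (or L = infinity), the ratio test implies the series diverges.

diverges


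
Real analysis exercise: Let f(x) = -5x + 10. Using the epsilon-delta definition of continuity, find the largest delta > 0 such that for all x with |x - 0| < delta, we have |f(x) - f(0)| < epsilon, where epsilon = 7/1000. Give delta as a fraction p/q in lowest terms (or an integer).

We compute f(0) = -5*(0) + 10 = 10.
|f(x) - f(0)| = |-5x + 10 - (10)| = |-5(x - 0)| = 5|x - 0|.
We need 5|x - 0| < 7/1000, i.e. |x - 0| < 7/1000 / 5 = 7/5000.
So any delta <= 7/5000 works. Conversely, if delta > 7/5000, then x = 0 + 7/5000 satisfies |x - 0| = 7/5000 < delta but |f(x) - f(0)| = 5 * 7/5000 = 7/1000, which is not < 7/1000; so no larger delta works.
Hence the largest such delta is 7/5000.

7/5000


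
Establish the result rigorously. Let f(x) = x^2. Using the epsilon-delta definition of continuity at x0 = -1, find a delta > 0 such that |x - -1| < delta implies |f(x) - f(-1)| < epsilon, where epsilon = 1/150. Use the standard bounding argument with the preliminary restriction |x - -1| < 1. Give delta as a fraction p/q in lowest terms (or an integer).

Factor: |x^2 - (-1)^2| = |x - -1| * |x + -1|.
Impose |x - -1| < 1 first. Then |x + -1| = |(x - -1) + 2*(-1)| <= |x - -1| + 2*|-1| < 1 + 2 = 3.
So |x^2 - (-1)^2| < delta * 3.
We need delta * 3 <= 1/150, i.e. delta <= 1/150/3 = 1/450.
Since 1/450 < 1, this is tighter than 1; take delta = 1/450.
So delta = 1/450 works.

1/450


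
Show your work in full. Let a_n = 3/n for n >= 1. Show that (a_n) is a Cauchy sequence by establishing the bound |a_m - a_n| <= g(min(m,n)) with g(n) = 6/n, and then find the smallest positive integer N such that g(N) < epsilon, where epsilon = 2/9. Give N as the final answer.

For any m, n >= 1, by the triangle inequality:
|a_m - a_n| = |3/m - 3/n| <= 3*1/m + 3*1/n <= 6/min(m,n).
So g(n) = 6/n bounds the Cauchy difference. Since g(n) -> 0, (a_n) is Cauchy.
Now solve g(N) < 2/9: 6/N < 2/9 <=> N > 6 / (2/9) = 27.
The smallest integer strictly greater than 27 is N = 28.
Check: g(28) = 6/28 = 3/14 < 2/9; g(27) = 2/9 >= 2/9. So N = 28.

28


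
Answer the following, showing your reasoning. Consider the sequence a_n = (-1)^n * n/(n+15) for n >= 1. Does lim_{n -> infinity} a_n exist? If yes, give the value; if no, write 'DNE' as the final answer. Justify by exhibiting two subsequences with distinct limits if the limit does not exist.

Examine the behaviour of a_n along subsequences.
a_{2k} = 2k/(2k+15) -> 1. a_{2k+1} = -(2k+1)/(2k+16) -> -1.
Since these two subsequential limits are 1 and -1, distinct, the full sequence cannot converge (a convergent sequence has all subsequences tending to the same limit). So lim a_n does not exist.

DNE


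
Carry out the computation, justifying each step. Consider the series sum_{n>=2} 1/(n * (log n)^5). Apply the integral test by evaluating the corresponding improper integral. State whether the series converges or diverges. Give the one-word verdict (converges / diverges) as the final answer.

Let f(x) = 1/(x*log(x)^5). Then f is positive, continuous, and decreasing on [2, infinity), so the integral test applies.
Compute the improper integral int_{2}^infinity f(x) dx:
  antiderivative F(x) = -1/(4*log(x)^4).
  F(x) -> 0 as x -> infinity.  int = 0 - F(2) = 1/(4*log(2)^4) < infinity. By the integral test, the series converges.

converges


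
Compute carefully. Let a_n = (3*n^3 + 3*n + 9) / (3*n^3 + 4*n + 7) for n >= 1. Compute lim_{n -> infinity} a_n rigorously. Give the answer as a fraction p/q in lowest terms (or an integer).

Divide numerator and denominator by n^3, the highest power:
numerator / n^3 = 3 + 3/n^2 + 9/n^3
denominator / n^3 = 3 + 4/n^2 + 7/n^3
As n -> infinity, all terms of the form c/n^k (k >= 1) tend to 0.
So numerator / n^3 -> 3 and denominator / n^3 -> 3.
Therefore lim a_n = 1.

1


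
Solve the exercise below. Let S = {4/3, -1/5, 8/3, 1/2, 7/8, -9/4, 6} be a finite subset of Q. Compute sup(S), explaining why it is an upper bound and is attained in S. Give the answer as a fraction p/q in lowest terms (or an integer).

S is finite, so sup(S) = max(S).
Sorted decreasing:
6, 8/3, 4/3, 7/8, 1/2, -1/5, -9/4
The extremum is 6.
For every x in S, x <= 6. And 6 is in S, so it is attained.
Therefore sup(S) = 6.

6


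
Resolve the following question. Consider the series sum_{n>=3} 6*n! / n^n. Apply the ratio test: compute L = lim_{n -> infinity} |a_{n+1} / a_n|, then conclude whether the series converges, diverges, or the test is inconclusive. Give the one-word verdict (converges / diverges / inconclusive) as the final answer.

Let a_n denote the general term. Form the ratio a_{n+1}/a_n and simplify:
a_{n+1}/a_n = (n/(n + 1))^n
Take the limit as n -> infinity: L = exp(-1).
Since L = exp(-1) < 1, the ratio test implies the series converges.

converges


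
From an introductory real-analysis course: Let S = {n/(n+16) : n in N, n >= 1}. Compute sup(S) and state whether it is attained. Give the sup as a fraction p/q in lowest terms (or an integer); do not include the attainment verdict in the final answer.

Analysis:
- Values: 1/17, 1/9, 3/19, 1/5, ... strictly increasing.
- Minimum is 1/17 (n=1); inf = 1/17 (attained).
- n/(n+16) = 1 - 16/(n+16) -> 1 from below as n -> infinity, and never equals 1.
- So sup = 1 (not attained).
Conclusion: sup(S) = 1, not attained in S.

1


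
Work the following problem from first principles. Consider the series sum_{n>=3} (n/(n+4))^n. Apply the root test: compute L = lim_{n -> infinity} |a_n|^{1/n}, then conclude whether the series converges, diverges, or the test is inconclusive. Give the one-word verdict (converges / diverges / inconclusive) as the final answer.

Let a_n denote the general term. Form |a_n|^(1/n) and simplify:
|a_n|^(1/n) = n/(n + 4)
Take the limit as n -> infinity: L = 1.
Since L = 1, the root test is inconclusive. (In fact a_n = (n/(n+4))^n -> e^(-4) != 0, so the nth-term test shows divergence; but the root test itself gives no conclusion.)

inconclusive


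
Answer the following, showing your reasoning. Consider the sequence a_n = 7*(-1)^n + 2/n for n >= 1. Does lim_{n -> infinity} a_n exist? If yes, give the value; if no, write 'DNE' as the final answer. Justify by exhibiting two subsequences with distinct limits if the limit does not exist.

Examine the behaviour of a_n along subsequences.
a_{2k} = 7 + 2/(2k) -> 7. a_{2k+1} = -7 + 2/(2k+1) -> -7.
Since these two subsequential limits are 7 and -7, distinct, the full sequence cannot converge (a convergent sequence has all subsequences tending to the same limit). So lim a_n does not exist.

DNE


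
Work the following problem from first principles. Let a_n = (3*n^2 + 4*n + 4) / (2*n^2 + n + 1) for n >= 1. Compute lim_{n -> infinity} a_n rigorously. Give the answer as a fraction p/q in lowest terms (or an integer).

Divide numerator and denominator by n^2, the highest power:
numerator / n^2 = 3 + 4/n + 4/n^2
denominator / n^2 = 2 + 1/n + n^(-2)
As n -> infinity, all terms of the form c/n^k (k >= 1) tend to 0.
So numerator / n^2 -> 3 and denominator / n^2 -> 2.
Therefore lim a_n = 3/2.

3/2


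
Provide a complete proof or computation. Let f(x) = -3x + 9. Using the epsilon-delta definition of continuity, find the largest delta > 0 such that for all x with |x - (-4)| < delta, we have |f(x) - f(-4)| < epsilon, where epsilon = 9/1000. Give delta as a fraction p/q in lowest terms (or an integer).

We compute f(-4) = -3*(-4) + 9 = 21.
|f(x) - f(-4)| = |-3x + 9 - (21)| = |-3(x - (-4))| = 3|x - (-4)|.
We need 3|x - (-4)| < 9/1000, i.e. |x - (-4)| < 9/1000 / 3 = 3/1000.
So any delta <= 3/1000 works. Conversely, if delta > 3/1000, then x = -4 + 3/1000 satisfies |x - (-4)| = 3/1000 < delta but |f(x) - f(-4)| = 3 * 3/1000 = 9/1000, which is not < 9/1000; so no larger delta works.
Hence the largest such delta is 3/1000.

3/1000


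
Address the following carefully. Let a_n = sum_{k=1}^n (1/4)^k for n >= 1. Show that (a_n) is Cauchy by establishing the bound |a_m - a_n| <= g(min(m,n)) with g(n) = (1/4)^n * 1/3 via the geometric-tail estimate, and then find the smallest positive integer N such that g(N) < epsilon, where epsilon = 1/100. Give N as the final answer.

For m > n >= 1: |a_m - a_n| = sum_{k=n+1}^m (1/4)^k < sum_{k=n+1}^infinity (1/4)^k = (1/4)^(n+1) / (1 - 1/4) = (1/4)^n * (1/4) * (4/3) = (1/4)^n * 1/3.
So g(n) = (1/4)^n / 3. Since g(n) -> 0, (a_n) is Cauchy.
Now solve g(N) < 1/100: (1/4)^N / 3 < 1/100 <=> 4^N > 1 / (3 * 1/100) = 100/3.
Check powers of 4: 4^2 = 16 <= 100/3, 4^3 = 64 > 100/3.
So the smallest such N is 3. Check: g(3) = 1/(3 * 64) = 1/192 < 1/100.

3


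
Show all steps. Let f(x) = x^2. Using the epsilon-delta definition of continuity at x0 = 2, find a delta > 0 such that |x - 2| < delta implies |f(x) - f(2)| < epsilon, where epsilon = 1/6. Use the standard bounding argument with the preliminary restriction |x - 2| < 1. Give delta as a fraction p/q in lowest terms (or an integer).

Factor: |x^2 - (2)^2| = |x - 2| * |x + 2|.
Impose |x - 2| < 1 first. Then |x + 2| = |(x - 2) + 2*(2)| <= |x - 2| + 2*|2| < 1 + 4 = 5.
So |x^2 - (2)^2| < delta * 5.
We need delta * 5 <= 1/6, i.e. delta <= 1/6/5 = 1/30.
Since 1/30 < 1, this is tighter than 1; take delta = 1/30.
So delta = 1/30 works.

1/30


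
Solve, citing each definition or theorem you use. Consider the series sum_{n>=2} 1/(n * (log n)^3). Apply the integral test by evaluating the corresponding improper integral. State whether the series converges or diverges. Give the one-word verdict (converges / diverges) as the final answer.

Let f(x) = 1/(x*log(x)^3). Then f is positive, continuous, and decreasing on [2, infinity), so the integral test applies.
Compute the improper integral int_{2}^infinity f(x) dx:
  antiderivative F(x) = -1/(2*log(x)^2).
  F(x) -> 0 as x -> infinity.  int = 0 - F(2) = 1/(2*log(2)^2) < infinity. By the integral test, the series converges.

converges


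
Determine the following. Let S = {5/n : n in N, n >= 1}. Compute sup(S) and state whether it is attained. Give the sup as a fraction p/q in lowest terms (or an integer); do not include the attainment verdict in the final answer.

Analysis:
- Values: 5, 5/2, 5/3, 5/4, ... strictly decreasing.
- The maximum is 5 (n=1); sup = 5 (attained).
- The set is bounded below by 0; 5/n -> 0 so 0 is the greatest lower bound.
- 0 is not in the set, so inf = 0 is not attained.
Conclusion: sup(S) = 5, attained in S.

5


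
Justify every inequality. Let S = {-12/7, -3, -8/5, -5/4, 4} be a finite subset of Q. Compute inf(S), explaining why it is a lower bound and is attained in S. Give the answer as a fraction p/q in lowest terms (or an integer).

S is finite, so inf(S) = min(S).
Sorted increasing:
-3, -12/7, -8/5, -5/4, 4
The extremum is -3.
For every x in S, x >= -3. And -3 is in S, so it is attained.
Therefore inf(S) = -3.

-3


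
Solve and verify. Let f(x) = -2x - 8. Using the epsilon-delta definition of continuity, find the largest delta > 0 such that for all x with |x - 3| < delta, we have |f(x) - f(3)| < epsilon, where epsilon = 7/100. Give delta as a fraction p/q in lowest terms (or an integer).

We compute f(3) = -2*(3) - 8 = -14.
|f(x) - f(3)| = |-2x - 8 - (-14)| = |-2(x - 3)| = 2|x - 3|.
We need 2|x - 3| < 7/100, i.e. |x - 3| < 7/100 / 2 = 7/200.
So any delta <= 7/200 works. Conversely, if delta > 7/200, then x = 3 + 7/200 satisfies |x - 3| = 7/200 < delta but |f(x) - f(3)| = 2 * 7/200 = 7/100, which is not < 7/100; so no larger delta works.
Hence the largest such delta is 7/200.

7/200


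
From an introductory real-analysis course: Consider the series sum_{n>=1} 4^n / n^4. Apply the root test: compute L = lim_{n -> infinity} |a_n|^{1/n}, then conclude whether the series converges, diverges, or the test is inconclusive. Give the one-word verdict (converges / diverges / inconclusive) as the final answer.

Let a_n denote the general term. Form |a_n|^(1/n) and simplify:
|a_n|^(1/n) = 4/n^(4/n)
Take the limit as n -> infinity: L = 4.
Since L = 4 > 1, the root test implies divergence.

diverges


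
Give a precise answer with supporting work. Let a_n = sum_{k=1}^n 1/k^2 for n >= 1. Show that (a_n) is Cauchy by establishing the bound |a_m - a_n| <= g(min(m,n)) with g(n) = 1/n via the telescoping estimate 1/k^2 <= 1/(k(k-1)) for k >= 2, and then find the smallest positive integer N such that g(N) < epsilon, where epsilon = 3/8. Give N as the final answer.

For m > n >= 1: |a_m - a_n| = sum_{k=n+1}^m 1/k^2.
Use 1/k^2 <= 1/(k(k-1)) = 1/(k-1) - 1/k for k >= 2:
sum_{k=n+1}^m 1/k^2 <= sum_{k=n+1}^m (1/(k-1) - 1/k) = 1/n - 1/m <= 1/n.
By symmetry the same bound holds with n,m swapped, so |a_m - a_n| <= 1/min(m,n) = g(min(m,n)). Since g(n) -> 0, (a_n) is Cauchy.
Now solve g(N) < 3/8: 1/N < 3/8 <=> N > 1/(3/8) = 8/3.
The smallest integer strictly greater than 8/3 is N = 3.
Check: g(3) = 1/3 < 3/8; g(2) = 1/2 >= 3/8. So N = 3.

3


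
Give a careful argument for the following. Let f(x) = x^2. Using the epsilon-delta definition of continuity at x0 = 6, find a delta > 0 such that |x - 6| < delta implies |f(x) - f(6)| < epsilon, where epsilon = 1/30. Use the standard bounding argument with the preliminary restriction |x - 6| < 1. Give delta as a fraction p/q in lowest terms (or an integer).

Factor: |x^2 - (6)^2| = |x - 6| * |x + 6|.
Impose |x - 6| < 1 first. Then |x + 6| = |(x - 6) + 2*(6)| <= |x - 6| + 2*|6| < 1 + 12 = 13.
So |x^2 - (6)^2| < delta * 13.
We need delta * 13 <= 1/30, i.e. delta <= 1/30/13 = 1/390.
Since 1/390 < 1, this is tighter than 1; take delta = 1/390.
So delta = 1/390 works.

1/390


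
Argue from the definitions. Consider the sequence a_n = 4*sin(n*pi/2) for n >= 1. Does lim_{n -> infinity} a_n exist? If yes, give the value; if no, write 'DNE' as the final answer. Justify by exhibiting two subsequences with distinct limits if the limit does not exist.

Examine the behaviour of a_n along subsequences.
a_{4k+1} = 4*sin(pi/2 + 2k*pi) = 4 -> 4. a_{4k+3} = 4*sin(3pi/2 + 2k*pi) = -4 -> -4.
Since these two subsequential limits are 4 and -4, distinct, the full sequence cannot converge (a convergent sequence has all subsequences tending to the same limit). So lim a_n does not exist.

DNE


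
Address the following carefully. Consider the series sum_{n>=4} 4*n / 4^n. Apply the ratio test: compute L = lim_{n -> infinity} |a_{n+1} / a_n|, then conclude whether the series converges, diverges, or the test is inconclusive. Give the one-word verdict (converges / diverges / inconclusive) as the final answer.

Let a_n denote the general term. Form the ratio a_{n+1}/a_n and simplify:
a_{n+1}/a_n = (n + 1)/(4*n)
Take the limit as n -> infinity: L = 1/4.
Since L = 1/4 < 1, the ratio test implies the series converges.

converges


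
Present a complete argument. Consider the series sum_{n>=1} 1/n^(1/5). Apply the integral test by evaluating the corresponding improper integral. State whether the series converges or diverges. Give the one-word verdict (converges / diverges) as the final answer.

Let f(x) = x^(-1/5). Then f is positive, continuous, and decreasing on [1, infinity), so the integral test applies.
Compute the improper integral int_{1}^infinity f(x) dx:
  antiderivative F(x) = 5*x^(4/5)/4.
  As x -> infinity, F(x) -> infinity (since p = 1/5 < 1).
  So the integral diverges. By the integral test, the series diverges.

diverges


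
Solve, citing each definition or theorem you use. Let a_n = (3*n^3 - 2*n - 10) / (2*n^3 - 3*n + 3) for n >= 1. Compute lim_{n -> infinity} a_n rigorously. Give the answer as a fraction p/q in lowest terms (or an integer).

Divide numerator and denominator by n^3, the highest power:
numerator / n^3 = 3 - 2/n^2 - 10/n^3
denominator / n^3 = 2 - 3/n^2 + 3/n^3
As n -> infinity, all terms of the form c/n^k (k >= 1) tend to 0.
So numerator / n^3 -> 3 and denominator / n^3 -> 2.
Therefore lim a_n = 3/2.

3/2


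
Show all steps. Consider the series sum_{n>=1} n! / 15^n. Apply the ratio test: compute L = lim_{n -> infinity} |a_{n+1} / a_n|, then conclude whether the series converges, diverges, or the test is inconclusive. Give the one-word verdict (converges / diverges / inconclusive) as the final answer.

Let a_n denote the general term. Form the ratio a_{n+1}/a_n and simplify:
a_{n+1}/a_n = n/15 + 1/15
Take the limit as n -> infinity: L = infinity.
Since L = infinity > 1 (or L = infinity), the ratio test implies the series diverges.

diverges


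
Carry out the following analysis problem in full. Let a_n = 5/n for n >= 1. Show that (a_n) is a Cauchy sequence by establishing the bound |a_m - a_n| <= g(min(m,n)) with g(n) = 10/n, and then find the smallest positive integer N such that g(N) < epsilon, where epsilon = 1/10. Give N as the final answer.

For any m, n >= 1, by the triangle inequality:
|a_m - a_n| = |5/m - 5/n| <= 5*1/m + 5*1/n <= 10/min(m,n).
So g(n) = 10/n bounds the Cauchy difference. Since g(n) -> 0, (a_n) is Cauchy.
Now solve g(N) < 1/10: 10/N < 1/10 <=> N > 10 / (1/10) = 100.
The smallest integer strictly greater than 100 is N = 101.
Check: g(101) = 10/101 = 10/101 < 1/10; g(100) = 1/10 >= 1/10. So N = 101.

101


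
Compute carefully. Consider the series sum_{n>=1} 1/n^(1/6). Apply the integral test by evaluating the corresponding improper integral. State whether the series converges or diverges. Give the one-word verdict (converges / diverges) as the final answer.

Let f(x) = x^(-1/6). Then f is positive, continuous, and decreasing on [1, infinity), so the integral test applies.
Compute the improper integral int_{1}^infinity f(x) dx:
  antiderivative F(x) = 6*x^(5/6)/5.
  As x -> infinity, F(x) -> infinity (since p = 1/6 < 1).
  So the integral diverges. By the integral test, the series diverges.

diverges


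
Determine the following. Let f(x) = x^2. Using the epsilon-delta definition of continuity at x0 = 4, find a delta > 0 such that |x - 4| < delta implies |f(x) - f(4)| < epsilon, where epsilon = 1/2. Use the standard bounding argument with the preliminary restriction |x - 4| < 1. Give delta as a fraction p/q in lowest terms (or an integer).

Factor: |x^2 - (4)^2| = |x - 4| * |x + 4|.
Impose |x - 4| < 1 first. Then |x + 4| = |(x - 4) + 2*(4)| <= |x - 4| + 2*|4| < 1 + 8 = 9.
So |x^2 - (4)^2| < delta * 9.
We need delta * 9 <= 1/2, i.e. delta <= 1/2/9 = 1/18.
Since 1/18 < 1, this is tighter than 1; take delta = 1/18.
So delta = 1/18 works.

1/18


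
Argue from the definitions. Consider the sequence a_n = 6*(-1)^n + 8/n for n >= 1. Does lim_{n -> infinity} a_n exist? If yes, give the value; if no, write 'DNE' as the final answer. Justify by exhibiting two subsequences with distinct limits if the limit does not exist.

Examine the behaviour of a_n along subsequences.
a_{2k} = 6 + 8/(2k) -> 6. a_{2k+1} = -6 + 8/(2k+1) -> -6.
Since these two subsequential limits are 6 and -6, distinct, the full sequence cannot converge (a convergent sequence has all subsequences tending to the same limit). So lim a_n does not exist.

DNE


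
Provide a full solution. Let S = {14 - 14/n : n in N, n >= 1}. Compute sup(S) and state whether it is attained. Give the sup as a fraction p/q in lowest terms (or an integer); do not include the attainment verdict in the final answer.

Analysis:
- Values: 0, 7, 28/3, 21/2, ... strictly increasing.
- Minimum is 0 (n=1); inf = 0 (attained).
- 14 - 14/n -> 14 from below; sup = 14, not attained.
Conclusion: sup(S) = 14, not attained in S.

14


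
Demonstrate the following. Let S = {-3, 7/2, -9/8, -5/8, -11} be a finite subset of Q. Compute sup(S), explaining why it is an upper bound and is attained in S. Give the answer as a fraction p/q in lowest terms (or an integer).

S is finite, so sup(S) = max(S).
Sorted decreasing:
7/2, -5/8, -9/8, -3, -11
The extremum is 7/2.
For every x in S, x <= 7/2. And 7/2 is in S, so it is attained.
Therefore sup(S) = 7/2.

7/2


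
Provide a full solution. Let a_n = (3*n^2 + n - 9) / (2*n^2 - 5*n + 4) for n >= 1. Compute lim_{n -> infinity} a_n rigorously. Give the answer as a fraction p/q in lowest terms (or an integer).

Divide numerator and denominator by n^2, the highest power:
numerator / n^2 = 3 + 1/n - 9/n^2
denominator / n^2 = 2 - 5/n + 4/n^2
As n -> infinity, all terms of the form c/n^k (k >= 1) tend to 0.
So numerator / n^2 -> 3 and denominator / n^2 -> 2.
Therefore lim a_n = 3/2.

3/2


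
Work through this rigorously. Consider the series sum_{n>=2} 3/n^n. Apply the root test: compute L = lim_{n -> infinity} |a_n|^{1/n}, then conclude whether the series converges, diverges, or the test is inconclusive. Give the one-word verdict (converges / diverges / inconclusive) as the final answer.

Let a_n denote the general term. Form |a_n|^(1/n) and simplify:
|a_n|^(1/n) = 3^(1/n)/n
Take the limit as n -> infinity: L = 0.
Since L = 0 < 1, the root test implies convergence.

converges


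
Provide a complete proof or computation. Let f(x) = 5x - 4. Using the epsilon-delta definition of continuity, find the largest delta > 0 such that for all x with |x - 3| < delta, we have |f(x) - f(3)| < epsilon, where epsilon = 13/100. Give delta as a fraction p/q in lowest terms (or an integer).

We compute f(3) = 5*(3) - 4 = 11.
|f(x) - f(3)| = |5x - 4 - (11)| = |5(x - 3)| = 5|x - 3|.
We need 5|x - 3| < 13/100, i.e. |x - 3| < 13/100 / 5 = 13/500.
So any delta <= 13/500 works. Conversely, if delta > 13/500, then x = 3 + 13/500 satisfies |x - 3| = 13/500 < delta but |f(x) - f(3)| = 5 * 13/500 = 13/100, which is not < 13/100; so no larger delta works.
Hence the largest such delta is 13/500.

13/500


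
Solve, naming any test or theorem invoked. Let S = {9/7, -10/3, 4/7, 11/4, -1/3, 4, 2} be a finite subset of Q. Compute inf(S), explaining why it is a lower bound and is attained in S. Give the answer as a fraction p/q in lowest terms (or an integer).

S is finite, so inf(S) = min(S).
Sorted increasing:
-10/3, -1/3, 4/7, 9/7, 2, 11/4, 4
The extremum is -10/3.
For every x in S, x >= -10/3. And -10/3 is in S, so it is attained.
Therefore inf(S) = -10/3.

-10/3


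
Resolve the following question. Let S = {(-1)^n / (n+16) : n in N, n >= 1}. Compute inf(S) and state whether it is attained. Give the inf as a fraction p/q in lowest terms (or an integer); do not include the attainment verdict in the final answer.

Analysis:
- Values: -1/17, 1/18, -1/19, 1/20, -1/21, ...
- Positive terms (even n): 1/(2+16), 1/(4+16), ... decreasing -> max = 1/18 (n=2).
- Negative terms (odd n): -1/(1+16), -1/(3+16), ... increasing -> min = -1/17 (n=1).
- So sup = 1/18 (attained at n=2); inf = -1/17 (attained at n=1).
Conclusion: inf(S) = -1/17, attained in S.

-1/17


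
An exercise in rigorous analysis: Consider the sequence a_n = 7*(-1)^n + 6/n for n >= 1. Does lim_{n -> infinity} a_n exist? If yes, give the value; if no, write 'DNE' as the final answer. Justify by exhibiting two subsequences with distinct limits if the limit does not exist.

Examine the behaviour of a_n along subsequences.
a_{2k} = 7 + 6/(2k) -> 7. a_{2k+1} = -7 + 6/(2k+1) -> -7.
Since these two subsequential limits are 7 and -7, distinct, the full sequence cannot converge (a convergent sequence has all subsequences tending to the same limit). So lim a_n does not exist.

DNE


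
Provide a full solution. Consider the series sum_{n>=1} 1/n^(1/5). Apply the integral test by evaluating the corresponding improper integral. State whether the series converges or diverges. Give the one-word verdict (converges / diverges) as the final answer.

Let f(x) = x^(-1/5). Then f is positive, continuous, and decreasing on [1, infinity), so the integral test applies.
Compute the improper integral int_{1}^infinity f(x) dx:
  antiderivative F(x) = 5*x^(4/5)/4.
  As x -> infinity, F(x) -> infinity (since p = 1/5 < 1).
  So the integral diverges. By the integral test, the series diverges.

diverges


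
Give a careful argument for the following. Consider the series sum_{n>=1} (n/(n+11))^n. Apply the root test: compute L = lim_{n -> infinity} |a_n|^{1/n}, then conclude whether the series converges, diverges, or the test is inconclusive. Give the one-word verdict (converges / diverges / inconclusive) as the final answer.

Let a_n denote the general term. Form |a_n|^(1/n) and simplify:
|a_n|^(1/n) = n/(n + 11)
Take the limit as n -> infinity: L = 1.
Since L = 1, the root test is inconclusive. (In fact a_n = (n/(n+11))^n -> e^(-11) != 0, so the nth-term test shows divergence; but the root test itself gives no conclusion.)

inconclusive


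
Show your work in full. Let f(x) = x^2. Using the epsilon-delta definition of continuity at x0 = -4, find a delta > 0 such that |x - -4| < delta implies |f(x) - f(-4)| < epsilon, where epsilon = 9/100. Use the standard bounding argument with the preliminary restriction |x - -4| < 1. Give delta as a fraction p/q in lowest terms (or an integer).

Factor: |x^2 - (-4)^2| = |x - -4| * |x + -4|.
Impose |x - -4| < 1 first. Then |x + -4| = |(x - -4) + 2*(-4)| <= |x - -4| + 2*|-4| < 1 + 8 = 9.
So |x^2 - (-4)^2| < delta * 9.
We need delta * 9 <= 9/100, i.e. delta <= 9/100/9 = 1/100.
Since 1/100 < 1, this is tighter than 1; take delta = 1/100.
So delta = 1/100 works.

1/100


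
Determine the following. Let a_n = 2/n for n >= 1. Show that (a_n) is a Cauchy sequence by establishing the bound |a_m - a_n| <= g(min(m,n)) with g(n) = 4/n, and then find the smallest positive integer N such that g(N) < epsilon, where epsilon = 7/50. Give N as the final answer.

For any m, n >= 1, by the triangle inequality:
|a_m - a_n| = |2/m - 2/n| <= 2*1/m + 2*1/n <= 4/min(m,n).
So g(n) = 4/n bounds the Cauchy difference. Since g(n) -> 0, (a_n) is Cauchy.
Now solve g(N) < 7/50: 4/N < 7/50 <=> N > 4 / (7/50) = 200/7.
The smallest integer strictly greater than 200/7 is N = 29.
Check: g(29) = 4/29 = 4/29 < 7/50; g(28) = 1/7 >= 7/50. So N = 29.

29


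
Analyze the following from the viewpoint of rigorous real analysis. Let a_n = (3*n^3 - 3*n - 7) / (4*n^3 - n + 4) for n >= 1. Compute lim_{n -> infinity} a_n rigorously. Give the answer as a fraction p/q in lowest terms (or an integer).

Divide numerator and denominator by n^3, the highest power:
numerator / n^3 = 3 - 3/n^2 - 7/n^3
denominator / n^3 = 4 - 1/n^2 + 4/n^3
As n -> infinity, all terms of the form c/n^k (k >= 1) tend to 0.
So numerator / n^3 -> 3 and denominator / n^3 -> 4.
Therefore lim a_n = 3/4.

3/4


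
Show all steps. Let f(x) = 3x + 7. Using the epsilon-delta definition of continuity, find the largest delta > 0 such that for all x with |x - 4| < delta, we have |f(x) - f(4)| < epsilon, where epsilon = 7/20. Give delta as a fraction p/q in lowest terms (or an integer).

We compute f(4) = 3*(4) + 7 = 19.
|f(x) - f(4)| = |3x + 7 - (19)| = |3(x - 4)| = 3|x - 4|.
We need 3|x - 4| < 7/20, i.e. |x - 4| < 7/20 / 3 = 7/60.
So any delta <= 7/60 works. Conversely, if delta > 7/60, then x = 4 + 7/60 satisfies |x - 4| = 7/60 < delta but |f(x) - f(4)| = 3 * 7/60 = 7/20, which is not < 7/20; so no larger delta works.
Hence the largest such delta is 7/60.

7/60


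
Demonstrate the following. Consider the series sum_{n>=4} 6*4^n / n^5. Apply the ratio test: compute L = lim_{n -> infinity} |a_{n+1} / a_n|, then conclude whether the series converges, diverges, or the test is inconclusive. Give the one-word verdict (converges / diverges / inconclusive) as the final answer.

Let a_n denote the general term. Form the ratio a_{n+1}/a_n and simplify:
a_{n+1}/a_n = 4*n^5/(n + 1)^5
Take the limit as n -> infinity: L = 4.
Since L = 4 > 1 (or L = infinity), the ratio test implies the series diverges.

diverges


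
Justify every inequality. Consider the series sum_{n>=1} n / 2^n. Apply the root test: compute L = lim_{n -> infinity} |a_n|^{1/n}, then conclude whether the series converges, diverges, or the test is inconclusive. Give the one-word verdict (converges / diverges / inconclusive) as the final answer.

Let a_n denote the general term. Form |a_n|^(1/n) and simplify:
|a_n|^(1/n) = n^(1/n)/2
Take the limit as n -> infinity: L = 1/2.
Since L = 1/2 < 1, the root test implies convergence.

converges


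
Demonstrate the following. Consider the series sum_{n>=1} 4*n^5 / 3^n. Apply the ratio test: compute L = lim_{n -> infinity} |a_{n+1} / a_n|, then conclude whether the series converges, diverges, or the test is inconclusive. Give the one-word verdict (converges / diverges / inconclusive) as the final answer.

Let a_n denote the general term. Form the ratio a_{n+1}/a_n and simplify:
a_{n+1}/a_n = (n + 1)^5/(3*n^5)
Take the limit as n -> infinity: L = 1/3.
Since L = 1/3 < 1, the ratio test implies the series converges.

converges


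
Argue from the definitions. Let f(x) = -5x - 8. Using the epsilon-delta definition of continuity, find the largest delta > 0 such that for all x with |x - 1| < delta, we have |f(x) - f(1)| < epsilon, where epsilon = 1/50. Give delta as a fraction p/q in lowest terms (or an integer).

We compute f(1) = -5*(1) - 8 = -13.
|f(x) - f(1)| = |-5x - 8 - (-13)| = |-5(x - 1)| = 5|x - 1|.
We need 5|x - 1| < 1/50, i.e. |x - 1| < 1/50 / 5 = 1/250.
So any delta <= 1/250 works. Conversely, if delta > 1/250, then x = 1 + 1/250 satisfies |x - 1| = 1/250 < delta but |f(x) - f(1)| = 5 * 1/250 = 1/50, which is not < 1/50; so no larger delta works.
Hence the largest such delta is 1/250.

1/250


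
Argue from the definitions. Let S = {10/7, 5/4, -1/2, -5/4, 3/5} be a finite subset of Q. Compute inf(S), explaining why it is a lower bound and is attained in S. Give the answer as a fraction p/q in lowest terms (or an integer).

S is finite, so inf(S) = min(S).
Sorted increasing:
-5/4, -1/2, 3/5, 5/4, 10/7
The extremum is -5/4.
For every x in S, x >= -5/4. And -5/4 is in S, so it is attained.
Therefore inf(S) = -5/4.

-5/4


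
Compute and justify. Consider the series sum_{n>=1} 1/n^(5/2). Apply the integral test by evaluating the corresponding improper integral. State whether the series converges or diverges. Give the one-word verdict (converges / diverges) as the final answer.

Let f(x) = x^(-5/2). Then f is positive, continuous, and decreasing on [1, infinity), so the integral test applies.
Compute the improper integral int_{1}^infinity f(x) dx:
  antiderivative F(x) = -2/(3*x^(3/2)).
  As x -> infinity, F(x) -> 0 (since p = 5/2 > 1).
  So int = F(infinity) - F(1) = 0 - (-2/3) = 2/3.
  Finite, so by the integral test, the series converges.

converges


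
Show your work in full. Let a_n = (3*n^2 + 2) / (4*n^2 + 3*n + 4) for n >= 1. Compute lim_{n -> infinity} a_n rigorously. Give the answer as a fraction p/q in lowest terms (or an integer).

Divide numerator and denominator by n^2, the highest power:
numerator / n^2 = 3 + 2/n^2
denominator / n^2 = 4 + 3/n + 4/n^2
As n -> infinity, all terms of the form c/n^k (k >= 1) tend to 0.
So numerator / n^2 -> 3 and denominator / n^2 -> 4.
Therefore lim a_n = 3/4.

3/4


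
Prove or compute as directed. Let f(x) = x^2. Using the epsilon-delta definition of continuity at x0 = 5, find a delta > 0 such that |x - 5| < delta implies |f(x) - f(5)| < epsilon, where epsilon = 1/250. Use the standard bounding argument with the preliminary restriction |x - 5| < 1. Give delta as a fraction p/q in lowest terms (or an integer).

Factor: |x^2 - (5)^2| = |x - 5| * |x + 5|.
Impose |x - 5| < 1 first. Then |x + 5| = |(x - 5) + 2*(5)| <= |x - 5| + 2*|5| < 1 + 10 = 11.
So |x^2 - (5)^2| < delta * 11.
We need delta * 11 <= 1/250, i.e. delta <= 1/250/11 = 1/2750.
Since 1/2750 < 1, this is tighter than 1; take delta = 1/2750.
So delta = 1/2750 works.

1/2750


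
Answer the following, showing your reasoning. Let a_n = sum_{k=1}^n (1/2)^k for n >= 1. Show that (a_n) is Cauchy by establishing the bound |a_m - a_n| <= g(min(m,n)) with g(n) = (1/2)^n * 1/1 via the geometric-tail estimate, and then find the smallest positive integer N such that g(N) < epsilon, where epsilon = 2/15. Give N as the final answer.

For m > n >= 1: |a_m - a_n| = sum_{k=n+1}^m (1/2)^k < sum_{k=n+1}^infinity (1/2)^k = (1/2)^(n+1) / (1 - 1/2) = (1/2)^n * (1/2) * (2/1) = (1/2)^n * 1/1.
So g(n) = (1/2)^n / 1. Since g(n) -> 0, (a_n) is Cauchy.
Now solve g(N) < 2/15: (1/2)^N / 1 < 2/15 <=> 2^N > 1 / (1 * 2/15) = 15/2.
Check powers of 2: 2^2 = 4 <= 15/2, 2^3 = 8 > 15/2.
So the smallest such N is 3. Check: g(3) = 1/(1 * 8) = 1/8 < 2/15.

3


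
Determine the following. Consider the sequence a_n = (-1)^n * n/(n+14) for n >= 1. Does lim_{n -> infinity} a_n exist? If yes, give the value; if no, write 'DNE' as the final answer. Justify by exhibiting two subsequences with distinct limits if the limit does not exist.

Examine the behaviour of a_n along subsequences.
a_{2k} = 2k/(2k+14) -> 1. a_{2k+1} = -(2k+1)/(2k+15) -> -1.
Since these two subsequential limits are 1 and -1, distinct, the full sequence cannot converge (a convergent sequence has all subsequences tending to the same limit). So lim a_n does not exist.

DNE
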